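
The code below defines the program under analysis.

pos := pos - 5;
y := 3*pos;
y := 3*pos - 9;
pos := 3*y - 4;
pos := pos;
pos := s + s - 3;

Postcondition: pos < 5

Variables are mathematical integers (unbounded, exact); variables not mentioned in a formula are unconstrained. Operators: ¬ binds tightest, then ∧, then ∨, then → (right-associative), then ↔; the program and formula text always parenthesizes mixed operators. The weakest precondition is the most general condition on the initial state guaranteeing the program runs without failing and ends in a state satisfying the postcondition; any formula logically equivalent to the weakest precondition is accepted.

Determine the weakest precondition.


Working backward. After the program, pos < 5 must hold.
Before pos := s + s - 3: 2*s < 8
Before pos := pos: 2*s < 8
Before pos := 3*y - 4: 2*s < 8
Before y := 3*pos - 9: 2*s < 8
Before y := 3*pos: 2*s < 8
Before pos := pos - 5: 2*s < 8
Answer: WP = 2*s < 8


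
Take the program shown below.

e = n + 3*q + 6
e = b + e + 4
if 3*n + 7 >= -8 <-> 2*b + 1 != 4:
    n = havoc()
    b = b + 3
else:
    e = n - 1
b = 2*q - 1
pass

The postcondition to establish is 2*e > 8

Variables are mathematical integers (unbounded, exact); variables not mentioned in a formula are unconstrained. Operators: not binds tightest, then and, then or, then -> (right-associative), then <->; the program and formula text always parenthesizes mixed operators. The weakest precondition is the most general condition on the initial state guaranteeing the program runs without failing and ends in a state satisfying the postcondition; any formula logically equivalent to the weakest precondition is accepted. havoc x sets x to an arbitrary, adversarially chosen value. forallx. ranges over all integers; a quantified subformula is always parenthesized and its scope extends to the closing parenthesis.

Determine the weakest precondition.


Working backward. After the program, 2*e > 8 must hold.
Before skip: 2*e > 8
Before b := 2*q - 1: 2*e > 8
Then branch requires 2*e > 8; else branch requires 2*n > 10.
Before the if: ((3*n >= -15 <-> 2*b != 3) -> 2*e > 8) and ((not (3*n >= -15 <-> 2*b != 3)) -> 2*n > 10)
Before e := b + e + 4: ((3*n >= -15 <-> 2*b != 3) -> 2*b + 2*e > 0) and ((not (3*n >= -15 <-> 2*b != 3)) -> 2*n > 10)
Before e := n + 3*q + 6: ((3*n >= -15 <-> 2*b != 3) -> 2*b + 2*n + 6*q > -12) and ((not (3*n >= -15 <-> 2*b != 3)) -> 2*n > 10)
Answer: WP = ((3*n >= -15 <-> 2*b != 3) -> 2*b + 2*n + 6*q > -12) and ((not (3*n >= -15 <-> 2*b != 3)) -> 2*n > 10)


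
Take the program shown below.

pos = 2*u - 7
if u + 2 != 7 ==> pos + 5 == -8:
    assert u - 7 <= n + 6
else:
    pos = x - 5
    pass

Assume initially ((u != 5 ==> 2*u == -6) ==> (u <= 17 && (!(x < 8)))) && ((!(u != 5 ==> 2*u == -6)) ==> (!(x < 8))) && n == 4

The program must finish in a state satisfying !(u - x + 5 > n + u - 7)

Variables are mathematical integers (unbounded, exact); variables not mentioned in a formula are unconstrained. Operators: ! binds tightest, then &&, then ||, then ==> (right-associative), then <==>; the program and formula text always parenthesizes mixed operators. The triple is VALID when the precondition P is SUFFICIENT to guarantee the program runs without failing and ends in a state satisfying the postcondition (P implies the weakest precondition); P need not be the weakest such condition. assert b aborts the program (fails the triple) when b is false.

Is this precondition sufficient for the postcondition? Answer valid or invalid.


Working backward. After the program, the postcondition !(u - x + 5 > n + u - 7) must hold; in canonical form it is !(n + x < 12).
Then branch requires u <= n + 13 && (!(n + x < 12)); else branch requires !(n + x < 12).
Before the if: ((u != 5 ==> pos == -13) ==> (u <= n + 13 && (!(n + x < 12)))) && ((!(u != 5 ==> pos == -13)) ==> (!(n + x < 12)))
Before pos := 2*u - 7: ((u != 5 ==> 2*u == -6) ==> (u <= n + 13 && (!(n + x < 12)))) && ((!(u != 5 ==> 2*u == -6)) ==> (!(n + x < 12)))
The weakest precondition is ((u != 5 ==> 2*u == -6) ==> (u <= n + 13 && (!(n + x < 12)))) && ((!(u != 5 ==> 2*u == -6)) ==> (!(n + x < 12))).
Check whether ((u != 5 ==> 2*u == -6) ==> (u <= 17 && (!(x < 8)))) && ((!(u != 5 ==> 2*u == -6)) ==> (!(x < 8))) && n == 4 implies it.
Every state satisfying the precondition satisfies the weakest precondition: the implication holds.
Answer: valid


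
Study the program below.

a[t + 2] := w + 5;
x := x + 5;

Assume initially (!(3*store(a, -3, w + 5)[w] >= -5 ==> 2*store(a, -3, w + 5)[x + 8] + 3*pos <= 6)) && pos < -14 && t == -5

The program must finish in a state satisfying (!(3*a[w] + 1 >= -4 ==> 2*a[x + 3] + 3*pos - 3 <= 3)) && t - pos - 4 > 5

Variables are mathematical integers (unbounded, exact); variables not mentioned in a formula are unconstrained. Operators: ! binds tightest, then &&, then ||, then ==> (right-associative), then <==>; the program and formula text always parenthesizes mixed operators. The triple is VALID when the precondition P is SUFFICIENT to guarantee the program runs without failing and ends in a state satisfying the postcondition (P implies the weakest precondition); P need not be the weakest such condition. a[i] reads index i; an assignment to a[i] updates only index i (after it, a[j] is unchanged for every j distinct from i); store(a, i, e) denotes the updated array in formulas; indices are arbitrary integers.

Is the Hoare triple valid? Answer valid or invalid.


Working backward. After the program, the postcondition (!(3*a[w] + 1 >= -4 ==> 2*a[x + 3] + 3*pos - 3 <= 3)) && t - pos - 4 > 5 must hold; in canonical form it is (!(3*a[w] >= -5 ==> 2*a[x + 3] + 3*pos <= 6)) && t > pos + 9.
Before x := x + 5: (!(3*a[w] >= -5 ==> 2*a[x + 8] + 3*pos <= 6)) && t > pos + 9
Before a[t + 2] := w + 5: (!(3*store(a, t + 2, w + 5)[w] >= -5 ==> 2*store(a, t + 2, w + 5)[x + 8] + 3*pos <= 6)) && t > pos + 9
The weakest precondition is (!(3*store(a, t + 2, w + 5)[w] >= -5 ==> 2*store(a, t + 2, w + 5)[x + 8] + 3*pos <= 6)) && t > pos + 9.
Check whether (!(3*store(a, -3, w + 5)[w] >= -5 ==> 2*store(a, -3, w + 5)[x + 8] + 3*pos <= 6)) && pos < -14 && t == -5 implies it.
Every state satisfying the precondition satisfies the weakest precondition: the implication holds.
Answer: valid


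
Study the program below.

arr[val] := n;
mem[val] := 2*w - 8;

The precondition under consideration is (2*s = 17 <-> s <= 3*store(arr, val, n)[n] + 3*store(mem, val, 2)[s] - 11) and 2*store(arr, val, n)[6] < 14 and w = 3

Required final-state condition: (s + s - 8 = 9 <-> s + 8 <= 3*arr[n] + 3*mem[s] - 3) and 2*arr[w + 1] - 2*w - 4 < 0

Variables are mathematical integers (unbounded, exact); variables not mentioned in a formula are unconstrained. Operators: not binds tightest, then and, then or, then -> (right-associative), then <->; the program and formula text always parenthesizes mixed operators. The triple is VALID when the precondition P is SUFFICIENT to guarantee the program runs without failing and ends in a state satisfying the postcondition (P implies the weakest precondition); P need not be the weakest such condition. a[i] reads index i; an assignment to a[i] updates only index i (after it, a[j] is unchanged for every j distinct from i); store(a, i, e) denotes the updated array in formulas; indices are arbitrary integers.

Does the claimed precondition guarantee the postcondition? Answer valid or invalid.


Working backward. After the program, the postcondition (s + s - 8 = 9 <-> s + 8 <= 3*arr[n] + 3*mem[s] - 3) and 2*arr[w + 1] - 2*w - 4 < 0 must hold; in canonical form it is (2*s = 17 <-> s <= 3*arr[n] + 3*mem[s] - 11) and 2*arr[w + 1] < 2*w + 4.
Before mem[val] := 2*w - 8: (2*s = 17 <-> s <= 3*arr[n] + 3*store(mem, val, 2*w - 8)[s] - 11) and 2*arr[w + 1] < 2*w + 4
Before arr[val] := n: (2*s = 17 <-> s <= 3*store(arr, val, n)[n] + 3*store(mem, val, 2*w - 8)[s] - 11) and 2*store(arr, val, n)[w + 1] < 2*w + 4
The weakest precondition is (2*s = 17 <-> s <= 3*store(arr, val, n)[n] + 3*store(mem, val, 2*w - 8)[s] - 11) and 2*store(arr, val, n)[w + 1] < 2*w + 4.
Check whether (2*s = 17 <-> s <= 3*store(arr, val, n)[n] + 3*store(mem, val, 2)[s] - 11) and 2*store(arr, val, n)[6] < 14 and w = 3 implies it.
Countermodel: at the initial state arr = {[0] = 3, [4] = 5, [6] = -6516, [7] = -15521, elsewhere 3}, mem = {[0] = 8, [4] = 8, [6] = 8, [7] = 8, elsewhere 8}, n = 7, s = 0, val = 0, w = 3, the precondition holds but the weakest precondition fails.
Answer: invalid


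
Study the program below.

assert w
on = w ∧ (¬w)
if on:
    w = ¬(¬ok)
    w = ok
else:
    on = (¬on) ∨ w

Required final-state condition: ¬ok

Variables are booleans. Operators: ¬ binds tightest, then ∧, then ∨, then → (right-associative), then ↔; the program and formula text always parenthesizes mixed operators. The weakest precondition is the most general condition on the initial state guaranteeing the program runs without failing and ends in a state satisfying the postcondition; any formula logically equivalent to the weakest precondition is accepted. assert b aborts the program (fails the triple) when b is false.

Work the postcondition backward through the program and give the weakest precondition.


Working backward. After the program, ¬ok must hold.
Then branch requires ¬ok; else branch requires ¬ok.
Before the if: (on → (¬ok)) ∧ ((¬on) → (¬ok))
Before on := w ∧ (¬w): ¬ok
Before assert w: w ∧ (¬ok)
Answer: WP = w ∧ (¬ok)


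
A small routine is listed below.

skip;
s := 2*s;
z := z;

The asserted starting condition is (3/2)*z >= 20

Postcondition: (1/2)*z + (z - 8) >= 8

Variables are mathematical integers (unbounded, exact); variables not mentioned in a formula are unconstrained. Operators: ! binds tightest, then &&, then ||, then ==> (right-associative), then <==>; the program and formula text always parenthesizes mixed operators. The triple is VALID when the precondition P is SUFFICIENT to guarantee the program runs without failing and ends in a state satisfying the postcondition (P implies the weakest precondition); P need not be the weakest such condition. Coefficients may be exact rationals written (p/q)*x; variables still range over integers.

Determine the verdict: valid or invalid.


Working backward. After the program, the postcondition (1/2)*z + (z - 8) >= 8 must hold; in canonical form it is (3/2)*z >= 16.
Before z := z: (3/2)*z >= 16
Before s := 2*s: (3/2)*z >= 16
Before skip: (3/2)*z >= 16
The weakest precondition is (3/2)*z >= 16.
Check whether (3/2)*z >= 20 implies it.
Every state satisfying the precondition satisfies the weakest precondition: the implication holds.
Answer: valid


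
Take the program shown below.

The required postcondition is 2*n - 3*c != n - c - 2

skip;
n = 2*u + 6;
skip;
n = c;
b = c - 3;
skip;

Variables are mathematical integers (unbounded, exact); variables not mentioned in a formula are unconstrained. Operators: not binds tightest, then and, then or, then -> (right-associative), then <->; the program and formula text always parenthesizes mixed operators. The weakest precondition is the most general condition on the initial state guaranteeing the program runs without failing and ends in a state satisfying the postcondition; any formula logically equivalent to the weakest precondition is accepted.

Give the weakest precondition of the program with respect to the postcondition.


Working backward. After the program, the postcondition 2*n - 3*c != n - c - 2 must hold; in canonical form it is n != 2*c - 2.
Before skip: n != 2*c - 2
Before b := c - 3: n != 2*c - 2
Before n := c: c != 2
Before skip: c != 2
Before n := 2*u + 6: c != 2
Before skip: c != 2
Answer: WP = c != 2


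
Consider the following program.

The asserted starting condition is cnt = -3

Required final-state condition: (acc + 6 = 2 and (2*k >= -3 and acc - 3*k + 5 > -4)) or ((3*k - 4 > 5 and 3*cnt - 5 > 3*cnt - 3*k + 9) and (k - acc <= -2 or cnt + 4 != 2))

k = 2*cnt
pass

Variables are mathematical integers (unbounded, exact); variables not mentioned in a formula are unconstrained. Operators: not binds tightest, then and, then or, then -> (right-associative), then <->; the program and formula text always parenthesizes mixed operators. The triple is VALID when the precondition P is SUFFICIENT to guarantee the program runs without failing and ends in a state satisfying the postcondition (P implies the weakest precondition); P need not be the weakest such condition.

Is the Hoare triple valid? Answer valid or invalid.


Working backward. After the program, the postcondition (acc + 6 = 2 and (2*k >= -3 and acc - 3*k + 5 > -4)) or ((3*k - 4 > 5 and 3*cnt - 5 > 3*cnt - 3*k + 9) and (k - acc <= -2 or cnt + 4 != 2)) must hold; in canonical form it is (acc = -4 and 2*k >= -3 and acc > 3*k - 9) or (3*k > 9 and 3*k > 14 and (k <= acc - 2 or cnt != -2)).
Before skip: (acc = -4 and 2*k >= -3 and acc > 3*k - 9) or (3*k > 9 and 3*k > 14 and (k <= acc - 2 or cnt != -2))
Before k := 2*cnt: (acc = -4 and 4*cnt >= -3 and acc > 6*cnt - 9) or (6*cnt > 9 and 6*cnt > 14 and (2*cnt <= acc - 2 or cnt != -2))
The weakest precondition is (acc = -4 and 4*cnt >= -3 and acc > 6*cnt - 9) or (6*cnt > 9 and 6*cnt > 14 and (2*cnt <= acc - 2 or cnt != -2)).
Check whether cnt = -3 implies it.
Countermodel: at the initial state acc = 0, cnt = -3, the precondition holds but the weakest precondition fails.
Answer: invalid


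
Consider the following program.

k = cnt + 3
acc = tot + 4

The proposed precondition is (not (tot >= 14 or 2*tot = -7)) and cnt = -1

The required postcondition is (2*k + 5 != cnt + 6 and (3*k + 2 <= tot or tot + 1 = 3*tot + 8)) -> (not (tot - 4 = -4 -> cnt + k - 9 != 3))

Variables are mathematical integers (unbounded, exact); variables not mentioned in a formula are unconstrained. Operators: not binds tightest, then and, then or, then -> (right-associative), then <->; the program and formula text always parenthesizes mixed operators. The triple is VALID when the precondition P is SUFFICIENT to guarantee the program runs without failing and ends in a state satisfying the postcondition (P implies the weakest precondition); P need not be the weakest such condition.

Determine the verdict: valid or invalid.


Working backward. After the program, the postcondition (2*k + 5 != cnt + 6 and (3*k + 2 <= tot or tot + 1 = 3*tot + 8)) -> (not (tot - 4 = -4 -> cnt + k - 9 != 3)) must hold; in canonical form it is (2*k != cnt + 1 and (3*k <= tot - 2 or 2*tot = -7)) -> (not (tot = 0 -> cnt + k != 12)).
Before acc := tot + 4: (2*k != cnt + 1 and (3*k <= tot - 2 or 2*tot = -7)) -> (not (tot = 0 -> cnt + k != 12))
Before k := cnt + 3: (cnt != -5 and (3*cnt <= tot - 11 or 2*tot = -7)) -> (not (tot = 0 -> 2*cnt != 9))
The weakest precondition is (cnt != -5 and (3*cnt <= tot - 11 or 2*tot = -7)) -> (not (tot = 0 -> 2*cnt != 9)).
Check whether (not (tot >= 14 or 2*tot = -7)) and cnt = -1 implies it.
Countermodel: at the initial state cnt = -1, tot = 8, the precondition holds but the weakest precondition fails.
Answer: invalid


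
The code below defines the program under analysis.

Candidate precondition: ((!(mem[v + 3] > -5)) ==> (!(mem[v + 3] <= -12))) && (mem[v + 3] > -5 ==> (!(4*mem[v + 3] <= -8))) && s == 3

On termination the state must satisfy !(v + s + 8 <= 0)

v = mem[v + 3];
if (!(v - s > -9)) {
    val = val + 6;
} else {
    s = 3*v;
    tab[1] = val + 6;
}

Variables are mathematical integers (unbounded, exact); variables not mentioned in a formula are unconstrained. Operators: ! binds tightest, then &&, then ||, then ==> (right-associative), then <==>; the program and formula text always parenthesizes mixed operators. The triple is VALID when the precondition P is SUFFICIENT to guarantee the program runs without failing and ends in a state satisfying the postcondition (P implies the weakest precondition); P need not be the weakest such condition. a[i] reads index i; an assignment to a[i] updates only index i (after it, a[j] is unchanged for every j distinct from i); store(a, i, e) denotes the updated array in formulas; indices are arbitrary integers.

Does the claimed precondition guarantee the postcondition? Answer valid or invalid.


Working backward. After the program, the postcondition !(v + s + 8 <= 0) must hold; in canonical form it is !(s + v <= -8).
Then branch requires !(s + v <= -8); else branch requires !(4*v <= -8).
Before the if: ((!(v > s - 9)) ==> (!(s + v <= -8))) && (v > s - 9 ==> (!(4*v <= -8)))
Before v := mem[v + 3]: ((!(mem[v + 3] > s - 9)) ==> (!(mem[v + 3] + s <= -8))) && (mem[v + 3] > s - 9 ==> (!(4*mem[v + 3] <= -8)))
The weakest precondition is ((!(mem[v + 3] > s - 9)) ==> (!(mem[v + 3] + s <= -8))) && (mem[v + 3] > s - 9 ==> (!(4*mem[v + 3] <= -8))).
Check whether ((!(mem[v + 3] > -5)) ==> (!(mem[v + 3] <= -12))) && (mem[v + 3] > -5 ==> (!(4*mem[v + 3] <= -8))) && s == 3 implies it.
Countermodel: at the initial state mem = {[0] = -11, elsewhere -11}, s = 3, v = -3, the precondition holds but the weakest precondition fails.
Answer: invalid


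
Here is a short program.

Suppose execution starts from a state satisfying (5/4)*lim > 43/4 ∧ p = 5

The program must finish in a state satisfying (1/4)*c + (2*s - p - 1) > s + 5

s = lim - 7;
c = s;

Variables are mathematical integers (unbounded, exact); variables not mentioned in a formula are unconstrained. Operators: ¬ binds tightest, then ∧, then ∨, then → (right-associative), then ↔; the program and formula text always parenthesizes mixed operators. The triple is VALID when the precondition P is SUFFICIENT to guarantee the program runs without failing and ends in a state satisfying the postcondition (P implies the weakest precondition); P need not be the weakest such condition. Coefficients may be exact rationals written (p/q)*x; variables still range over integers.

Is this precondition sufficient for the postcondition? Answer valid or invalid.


Working backward. After the program, the postcondition (1/4)*c + (2*s - p - 1) > s + 5 must hold; in canonical form it is (1/4)*c + s > p + 6.
Before c := s: (5/4)*s > p + 6
Before s := lim - 7: (5/4)*lim > p + 59/4
The weakest precondition is (5/4)*lim > p + 59/4.
Check whether (5/4)*lim > 43/4 ∧ p = 5 implies it.
Countermodel: at the initial state lim = 9, p = 5, the precondition holds but the weakest precondition fails.
Answer: invalid


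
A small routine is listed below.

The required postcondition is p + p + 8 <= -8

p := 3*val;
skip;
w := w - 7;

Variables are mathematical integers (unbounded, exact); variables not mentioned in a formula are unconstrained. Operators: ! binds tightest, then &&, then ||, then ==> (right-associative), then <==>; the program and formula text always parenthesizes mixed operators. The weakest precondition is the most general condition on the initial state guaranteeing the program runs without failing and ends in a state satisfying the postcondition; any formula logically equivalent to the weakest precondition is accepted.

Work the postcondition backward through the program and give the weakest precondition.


Working backward. After the program, the postcondition p + p + 8 <= -8 must hold; in canonical form it is 2*p <= -16.
Before w := w - 7: 2*p <= -16
Before skip: 2*p <= -16
Before p := 3*val: 6*val <= -16
Answer: WP = 6*val <= -16


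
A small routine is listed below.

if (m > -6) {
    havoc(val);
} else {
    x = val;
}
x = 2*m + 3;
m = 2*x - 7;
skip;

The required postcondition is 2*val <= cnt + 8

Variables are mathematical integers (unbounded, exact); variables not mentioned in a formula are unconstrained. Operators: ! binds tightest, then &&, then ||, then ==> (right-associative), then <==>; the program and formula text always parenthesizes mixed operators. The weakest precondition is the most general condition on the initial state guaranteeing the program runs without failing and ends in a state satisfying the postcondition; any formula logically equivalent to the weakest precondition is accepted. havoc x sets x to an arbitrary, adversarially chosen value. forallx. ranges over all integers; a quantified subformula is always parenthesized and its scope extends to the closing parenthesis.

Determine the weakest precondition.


Working backward. After the program, 2*val <= cnt + 8 must hold.
Before skip: 2*val <= cnt + 8
Before m := 2*x - 7: 2*val <= cnt + 8
Before x := 2*m + 3: 2*val <= cnt + 8
Then branch requires forall val_1. 2*val_1 <= cnt + 8; else branch requires 2*val <= cnt + 8.
Before the if: (m > -6 ==> (forall val_1. 2*val_1 <= cnt + 8)) && ((!(m > -6)) ==> 2*val <= cnt + 8)
Answer: WP = (m > -6 ==> (forall val_1. 2*val_1 <= cnt + 8)) && ((!(m > -6)) ==> 2*val <= cnt + 8)


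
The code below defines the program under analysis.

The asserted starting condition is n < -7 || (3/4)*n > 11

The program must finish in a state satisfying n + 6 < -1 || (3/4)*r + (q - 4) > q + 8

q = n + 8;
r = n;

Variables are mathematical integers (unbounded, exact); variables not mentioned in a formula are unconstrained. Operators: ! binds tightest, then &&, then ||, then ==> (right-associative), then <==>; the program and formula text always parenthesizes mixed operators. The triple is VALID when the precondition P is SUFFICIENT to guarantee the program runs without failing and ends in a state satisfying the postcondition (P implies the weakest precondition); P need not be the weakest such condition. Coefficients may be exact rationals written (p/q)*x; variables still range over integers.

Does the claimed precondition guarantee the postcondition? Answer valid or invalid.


Working backward. After the program, the postcondition n + 6 < -1 || (3/4)*r + (q - 4) > q + 8 must hold; in canonical form it is n < -7 || (3/4)*r > 12.
Before r := n: n < -7 || (3/4)*n > 12
Before q := n + 8: n < -7 || (3/4)*n > 12
The weakest precondition is n < -7 || (3/4)*n > 12.
Check whether n < -7 || (3/4)*n > 11 implies it.
Countermodel: at the initial state n = 15, the precondition holds but the weakest precondition fails.
Answer: invalid


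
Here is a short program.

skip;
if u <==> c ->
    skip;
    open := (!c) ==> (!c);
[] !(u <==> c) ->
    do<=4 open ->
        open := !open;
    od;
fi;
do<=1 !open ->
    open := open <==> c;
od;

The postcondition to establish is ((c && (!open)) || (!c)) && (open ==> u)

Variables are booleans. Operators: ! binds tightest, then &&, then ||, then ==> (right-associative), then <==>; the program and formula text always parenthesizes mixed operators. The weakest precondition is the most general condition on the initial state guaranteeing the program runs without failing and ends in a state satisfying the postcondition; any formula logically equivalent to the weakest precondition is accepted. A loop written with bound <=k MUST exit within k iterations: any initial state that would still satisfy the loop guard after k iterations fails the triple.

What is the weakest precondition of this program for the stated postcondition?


Working backward. After the program, ((c && (!open)) || (!c)) && (open ==> u) must hold.
Before the loop (bound <=1), unroll the exhaustion recursion (WP_0 = exit-now case; WP_j = one more guarded iteration, up to j = 1):
  WP_0: open && ((c && (!open)) || (!c)) && (open ==> u)
  WP_1: ((!open) ==> ((open <==> c) && ((c && (!(open <==> c))) || (!c)) && ((open <==> c) ==> u))) && (open ==> (((c && (!open)) || (!c)) && (open ==> u)))
So before the loop: ((!open) ==> ((open <==> c) && ((c && (!(open <==> c))) || (!c)) && ((open <==> c) ==> u))) && (open ==> (((c && (!open)) || (!c)) && (open ==> u)))
Then branch requires (!c) && u; else branch requires (open ==> (((!open) ==> ((open ==> (((!open) ==> ((!open) && ((!open) ==> ((open <==> c) && ((c && (!(open <==> c))) || (!c)) && ((open <==> c) ==> u))) && (open ==> (((c && (!open)) || (!c)) && (open ==> u))))) && (open ==> ((open ==> (((!open) <==> c) && ((c && (!((!open) <==> c))) || (!c)) && (((!open) <==> c) ==> u))) && ((!open) ==> (((c && open) || (!c)) && ((!open) ==> u))))))) && ((!open) ==> (((!open) ==> ((open <==> c) && ((c && (!(open <==> c))) || (!c)) && ((open <==> c) ==> u))) && (open ==> (((c && (!open)) || (!c)) && (open ==> u))))))) && (open ==> ((open ==> (((!open) <==> c) && ((c && (!((!open) <==> c))) || (!c)) && (((!open) <==> c) ==> u))) && ((!open) ==> (((c && open) || (!c)) && ((!open) ==> u))))))) && ((!open) ==> (((!open) ==> ((open <==> c) && ((c && (!(open <==> c))) || (!c)) && ((open <==> c) ==> u))) && (open ==> (((c && (!open)) || (!c)) && (open ==> u))))).
Before the if: ((u <==> c) ==> ((!c) && u)) && ((!(u <==> c)) ==> ((open ==> (((!open) ==> ((open ==> (((!open) ==> ((!open) && ((!open) ==> ((open <==> c) && ((c && (!(open <==> c))) || (!c)) && ((open <==> c) ==> u))) && (open ==> (((c && (!open)) || (!c)) && (open ==> u))))) && (open ==> ((open ==> (((!open) <==> c) && ((c && (!((!open) <==> c))) || (!c)) && (((!open) <==> c) ==> u))) && ((!open) ==> (((c && open) || (!c)) && ((!open) ==> u))))))) && ((!open) ==> (((!open) ==> ((open <==> c) && ((c && (!(open <==> c))) || (!c)) && ((open <==> c) ==> u))) && (open ==> (((c && (!open)) || (!c)) && (open ==> u))))))) && (open ==> ((open ==> (((!open) <==> c) && ((c && (!((!open) <==> c))) || (!c)) && (((!open) <==> c) ==> u))) && ((!open) ==> (((c && open) || (!c)) && ((!open) ==> u))))))) && ((!open) ==> (((!open) ==> ((open <==> c) && ((c && (!(open <==> c))) || (!c)) && ((open <==> c) ==> u))) && (open ==> (((c && (!open)) || (!c)) && (open ==> u)))))))
Before skip: ((u <==> c) ==> ((!c) && u)) && ((!(u <==> c)) ==> ((open ==> (((!open) ==> ((open ==> (((!open) ==> ((!open) && ((!open) ==> ((open <==> c) && ((c && (!(open <==> c))) || (!c)) && ((open <==> c) ==> u))) && (open ==> (((c && (!open)) || (!c)) && (open ==> u))))) && (open ==> ((open ==> (((!open) <==> c) && ((c && (!((!open) <==> c))) || (!c)) && (((!open) <==> c) ==> u))) && ((!open) ==> (((c && open) || (!c)) && ((!open) ==> u))))))) && ((!open) ==> (((!open) ==> ((open <==> c) && ((c && (!(open <==> c))) || (!c)) && ((open <==> c) ==> u))) && (open ==> (((c && (!open)) || (!c)) && (open ==> u))))))) && (open ==> ((open ==> (((!open) <==> c) && ((c && (!((!open) <==> c))) || (!c)) && (((!open) <==> c) ==> u))) && ((!open) ==> (((c && open) || (!c)) && ((!open) ==> u))))))) && ((!open) ==> (((!open) ==> ((open <==> c) && ((c && (!(open <==> c))) || (!c)) && ((open <==> c) ==> u))) && (open ==> (((c && (!open)) || (!c)) && (open ==> u)))))))
Answer: WP = ((u <==> c) ==> ((!c) && u)) && ((!(u <==> c)) ==> ((open ==> (((!open) ==> ((open ==> (((!open) ==> ((!open) && ((!open) ==> ((open <==> c) && ((c && (!(open <==> c))) || (!c)) && ((open <==> c) ==> u))) && (open ==> (((c && (!open)) || (!c)) && (open ==> u))))) && (open ==> ((open ==> (((!open) <==> c) && ((c && (!((!open) <==> c))) || (!c)) && (((!open) <==> c) ==> u))) && ((!open) ==> (((c && open) || (!c)) && ((!open) ==> u))))))) && ((!open) ==> (((!open) ==> ((open <==> c) && ((c && (!(open <==> c))) || (!c)) && ((open <==> c) ==> u))) && (open ==> (((c && (!open)) || (!c)) && (open ==> u))))))) && (open ==> ((open ==> (((!open) <==> c) && ((c && (!((!open) <==> c))) || (!c)) && (((!open) <==> c) ==> u))) && ((!open) ==> (((c && open) || (!c)) && ((!open) ==> u))))))) && ((!open) ==> (((!open) ==> ((open <==> c) && ((c && (!(open <==> c))) || (!c)) && ((open <==> c) ==> u))) && (open ==> (((c && (!open)) || (!c)) && (open ==> u)))))))


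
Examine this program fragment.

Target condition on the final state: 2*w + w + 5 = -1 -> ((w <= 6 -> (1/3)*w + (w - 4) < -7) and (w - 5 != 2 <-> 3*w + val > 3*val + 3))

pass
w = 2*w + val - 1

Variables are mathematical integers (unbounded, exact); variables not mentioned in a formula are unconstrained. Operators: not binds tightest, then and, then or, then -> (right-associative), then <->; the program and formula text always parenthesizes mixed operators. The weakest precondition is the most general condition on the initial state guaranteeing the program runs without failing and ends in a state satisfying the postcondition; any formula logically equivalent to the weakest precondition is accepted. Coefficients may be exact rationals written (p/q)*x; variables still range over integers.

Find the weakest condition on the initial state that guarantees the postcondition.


Working backward. After the program, the postcondition 2*w + w + 5 = -1 -> ((w <= 6 -> (1/3)*w + (w - 4) < -7) and (w - 5 != 2 <-> 3*w + val > 3*val + 3)) must hold; in canonical form it is 3*w = -6 -> ((w <= 6 -> (4/3)*w < -3) and (w != 7 <-> 3*w > 2*val + 3)).
Before w := 2*w + val - 1: 3*val + 6*w = -3 -> ((val + 2*w <= 7 -> (4/3)*val + (8/3)*w < -5/3) and (val + 2*w != 8 <-> val + 6*w > 6))
Before skip: 3*val + 6*w = -3 -> ((val + 2*w <= 7 -> (4/3)*val + (8/3)*w < -5/3) and (val + 2*w != 8 <-> val + 6*w > 6))
Answer: WP = 3*val + 6*w = -3 -> ((val + 2*w <= 7 -> (4/3)*val + (8/3)*w < -5/3) and (val + 2*w != 8 <-> val + 6*w > 6))


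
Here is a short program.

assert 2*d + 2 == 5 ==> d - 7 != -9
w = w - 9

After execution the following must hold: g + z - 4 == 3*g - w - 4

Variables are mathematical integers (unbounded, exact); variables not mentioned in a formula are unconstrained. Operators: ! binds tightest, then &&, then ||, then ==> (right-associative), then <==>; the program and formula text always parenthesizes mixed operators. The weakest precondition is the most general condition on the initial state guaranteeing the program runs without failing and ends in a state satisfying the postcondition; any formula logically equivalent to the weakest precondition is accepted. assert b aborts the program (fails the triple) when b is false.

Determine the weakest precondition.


Working backward. After the program, the postcondition g + z - 4 == 3*g - w - 4 must hold; in canonical form it is w + z == 2*g.
Before w := w - 9: w + z == 2*g + 9
Before assert 2*d + 2 == 5 ==> d - 7 != -9: (2*d == 3 ==> d != -2) && w + z == 2*g + 9
Answer: WP = (2*d == 3 ==> d != -2) && w + z == 2*g + 9


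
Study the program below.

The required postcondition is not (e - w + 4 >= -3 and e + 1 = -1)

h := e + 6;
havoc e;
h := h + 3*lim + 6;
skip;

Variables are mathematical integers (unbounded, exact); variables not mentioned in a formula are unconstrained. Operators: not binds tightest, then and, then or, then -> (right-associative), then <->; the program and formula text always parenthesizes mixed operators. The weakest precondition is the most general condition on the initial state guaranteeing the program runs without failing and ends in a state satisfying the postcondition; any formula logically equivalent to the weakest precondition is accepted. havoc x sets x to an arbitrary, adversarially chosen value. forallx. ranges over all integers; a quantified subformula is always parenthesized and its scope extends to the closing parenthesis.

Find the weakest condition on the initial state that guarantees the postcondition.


Working backward. After the program, the postcondition not (e - w + 4 >= -3 and e + 1 = -1) must hold; in canonical form it is not (e >= w - 7 and e = -2).
Before skip: not (e >= w - 7 and e = -2)
Before h := h + 3*lim + 6: not (e >= w - 7 and e = -2)
Before havoc e: forall e_1. (not (e_1 >= w - 7 and e_1 = -2))
Before h := e + 6: forall e_1. (not (e_1 >= w - 7 and e_1 = -2))
Answer: WP = forall e_1. (not (e_1 >= w - 7 and e_1 = -2))


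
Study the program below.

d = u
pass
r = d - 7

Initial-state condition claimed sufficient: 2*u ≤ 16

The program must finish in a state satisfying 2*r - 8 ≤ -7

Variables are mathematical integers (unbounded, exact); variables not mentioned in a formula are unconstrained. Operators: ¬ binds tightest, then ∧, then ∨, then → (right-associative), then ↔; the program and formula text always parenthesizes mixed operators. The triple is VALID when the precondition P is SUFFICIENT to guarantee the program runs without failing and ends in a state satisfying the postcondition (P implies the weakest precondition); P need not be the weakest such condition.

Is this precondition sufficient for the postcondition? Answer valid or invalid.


Working backward. After the program, the postcondition 2*r - 8 ≤ -7 must hold; in canonical form it is 2*r ≤ 1.
Before r := d - 7: 2*d ≤ 15
Before skip: 2*d ≤ 15
Before d := u: 2*u ≤ 15
The weakest precondition is 2*u ≤ 15.
Check whether 2*u ≤ 16 implies it.
Countermodel: at the initial state u = 8, the precondition holds but the weakest precondition fails.
Answer: invalid


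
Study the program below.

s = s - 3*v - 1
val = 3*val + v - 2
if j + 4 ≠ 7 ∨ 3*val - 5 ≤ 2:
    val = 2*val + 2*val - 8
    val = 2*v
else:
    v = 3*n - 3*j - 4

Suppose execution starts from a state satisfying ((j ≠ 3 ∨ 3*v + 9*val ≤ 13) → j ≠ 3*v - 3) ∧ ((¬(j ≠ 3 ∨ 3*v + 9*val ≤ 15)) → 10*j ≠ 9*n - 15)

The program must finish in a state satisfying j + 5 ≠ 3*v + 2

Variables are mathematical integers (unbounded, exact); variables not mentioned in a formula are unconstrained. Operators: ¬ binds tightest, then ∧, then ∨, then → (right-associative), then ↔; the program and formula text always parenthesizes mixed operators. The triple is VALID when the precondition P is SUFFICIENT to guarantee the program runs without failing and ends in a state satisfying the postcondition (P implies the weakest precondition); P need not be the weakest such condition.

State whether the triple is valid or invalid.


Working backward. After the program, the postcondition j + 5 ≠ 3*v + 2 must hold; in canonical form it is j ≠ 3*v - 3.
Then branch requires j ≠ 3*v - 3; else branch requires 10*j ≠ 9*n - 15.
Before the if: ((j ≠ 3 ∨ 3*val ≤ 7) → j ≠ 3*v - 3) ∧ ((¬(j ≠ 3 ∨ 3*val ≤ 7)) → 10*j ≠ 9*n - 15)
Before val := 3*val + v - 2: ((j ≠ 3 ∨ 3*v + 9*val ≤ 13) → j ≠ 3*v - 3) ∧ ((¬(j ≠ 3 ∨ 3*v + 9*val ≤ 13)) → 10*j ≠ 9*n - 15)
Before s := s - 3*v - 1: ((j ≠ 3 ∨ 3*v + 9*val ≤ 13) → j ≠ 3*v - 3) ∧ ((¬(j ≠ 3 ∨ 3*v + 9*val ≤ 13)) → 10*j ≠ 9*n - 15)
The weakest precondition is ((j ≠ 3 ∨ 3*v + 9*val ≤ 13) → j ≠ 3*v - 3) ∧ ((¬(j ≠ 3 ∨ 3*v + 9*val ≤ 13)) → 10*j ≠ 9*n - 15).
Check whether ((j ≠ 3 ∨ 3*v + 9*val ≤ 13) → j ≠ 3*v - 3) ∧ ((¬(j ≠ 3 ∨ 3*v + 9*val ≤ 15)) → 10*j ≠ 9*n - 15) implies it.
Countermodel: at the initial state j = 3, n = 5, v = 5, val = 0, the precondition holds but the weakest precondition fails.
Answer: invalid


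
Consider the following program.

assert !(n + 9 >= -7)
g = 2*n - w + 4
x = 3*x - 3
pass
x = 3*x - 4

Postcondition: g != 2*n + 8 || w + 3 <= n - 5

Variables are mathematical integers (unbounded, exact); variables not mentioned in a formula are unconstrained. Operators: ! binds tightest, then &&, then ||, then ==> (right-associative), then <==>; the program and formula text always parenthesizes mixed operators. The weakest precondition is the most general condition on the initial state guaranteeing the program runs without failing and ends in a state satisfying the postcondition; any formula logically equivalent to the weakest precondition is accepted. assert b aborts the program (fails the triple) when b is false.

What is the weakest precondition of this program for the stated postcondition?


Working backward. After the program, the postcondition g != 2*n + 8 || w + 3 <= n - 5 must hold; in canonical form it is g != 2*n + 8 || w <= n - 8.
Before x := 3*x - 4: g != 2*n + 8 || w <= n - 8
Before skip: g != 2*n + 8 || w <= n - 8
Before x := 3*x - 3: g != 2*n + 8 || w <= n - 8
Before g := 2*n - w + 4: w != -4 || w <= n - 8
Before assert !(n + 9 >= -7): (!(n >= -16)) && (w != -4 || w <= n - 8)
Answer: WP = (!(n >= -16)) && (w != -4 || w <= n - 8)


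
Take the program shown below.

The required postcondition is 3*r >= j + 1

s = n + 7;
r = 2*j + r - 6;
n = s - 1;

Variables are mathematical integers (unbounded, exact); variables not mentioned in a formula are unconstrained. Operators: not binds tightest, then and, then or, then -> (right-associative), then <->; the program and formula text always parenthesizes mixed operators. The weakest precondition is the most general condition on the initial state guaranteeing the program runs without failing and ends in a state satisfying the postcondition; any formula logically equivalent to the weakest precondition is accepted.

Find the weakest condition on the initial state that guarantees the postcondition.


Working backward. After the program, 3*r >= j + 1 must hold.
Before n := s - 1: 3*r >= j + 1
Before r := 2*j + r - 6: 5*j + 3*r >= 19
Before s := n + 7: 5*j + 3*r >= 19
Answer: WP = 5*j + 3*r >= 19


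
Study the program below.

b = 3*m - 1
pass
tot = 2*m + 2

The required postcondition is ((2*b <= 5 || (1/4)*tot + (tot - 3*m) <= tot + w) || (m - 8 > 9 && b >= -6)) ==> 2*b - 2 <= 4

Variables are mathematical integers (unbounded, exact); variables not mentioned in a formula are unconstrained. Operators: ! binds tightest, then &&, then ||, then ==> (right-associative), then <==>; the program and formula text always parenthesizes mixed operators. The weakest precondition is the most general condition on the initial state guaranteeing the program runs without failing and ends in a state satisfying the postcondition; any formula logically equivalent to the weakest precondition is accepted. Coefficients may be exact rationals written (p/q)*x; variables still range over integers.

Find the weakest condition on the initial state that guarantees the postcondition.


Working backward. After the program, the postcondition ((2*b <= 5 || (1/4)*tot + (tot - 3*m) <= tot + w) || (m - 8 > 9 && b >= -6)) ==> 2*b - 2 <= 4 must hold; in canonical form it is (2*b <= 5 || (1/4)*tot <= 3*m + w || (m > 17 && b >= -6)) ==> 2*b <= 6.
Before tot := 2*m + 2: (2*b <= 5 || (5/2)*m + w >= 1/2 || (m > 17 && b >= -6)) ==> 2*b <= 6
Before skip: (2*b <= 5 || (5/2)*m + w >= 1/2 || (m > 17 && b >= -6)) ==> 2*b <= 6
Before b := 3*m - 1: (6*m <= 7 || (5/2)*m + w >= 1/2 || (m > 17 && 3*m >= -5)) ==> 6*m <= 8
Answer: WP = (6*m <= 7 || (5/2)*m + w >= 1/2 || (m > 17 && 3*m >= -5)) ==> 6*m <= 8


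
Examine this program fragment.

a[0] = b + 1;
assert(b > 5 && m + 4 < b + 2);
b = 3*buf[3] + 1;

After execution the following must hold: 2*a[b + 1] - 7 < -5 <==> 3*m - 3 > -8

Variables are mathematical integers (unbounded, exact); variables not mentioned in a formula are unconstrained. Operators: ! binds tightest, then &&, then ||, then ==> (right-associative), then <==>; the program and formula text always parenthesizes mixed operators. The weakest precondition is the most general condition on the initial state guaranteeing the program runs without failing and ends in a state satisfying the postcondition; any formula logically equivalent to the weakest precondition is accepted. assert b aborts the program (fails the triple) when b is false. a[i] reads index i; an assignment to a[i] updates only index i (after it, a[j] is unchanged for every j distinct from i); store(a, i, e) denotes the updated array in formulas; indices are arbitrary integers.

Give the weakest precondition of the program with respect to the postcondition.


Working backward. After the program, the postcondition 2*a[b + 1] - 7 < -5 <==> 3*m - 3 > -8 must hold; in canonical form it is 2*a[b + 1] < 2 <==> 3*m > -5.
Before b := 3*buf[3] + 1: 2*a[3*buf[3] + 2] < 2 <==> 3*m > -5
Before assert b > 5 && m + 4 < b + 2: b > 5 && m < b - 2 && (2*a[3*buf[3] + 2] < 2 <==> 3*m > -5)
Before a[0] := b + 1: b > 5 && m < b - 2 && (2*store(a, 0, b + 1)[3*buf[3] + 2] < 2 <==> 3*m > -5)
Answer: WP = b > 5 && m < b - 2 && (2*store(a, 0, b + 1)[3*buf[3] + 2] < 2 <==> 3*m > -5)


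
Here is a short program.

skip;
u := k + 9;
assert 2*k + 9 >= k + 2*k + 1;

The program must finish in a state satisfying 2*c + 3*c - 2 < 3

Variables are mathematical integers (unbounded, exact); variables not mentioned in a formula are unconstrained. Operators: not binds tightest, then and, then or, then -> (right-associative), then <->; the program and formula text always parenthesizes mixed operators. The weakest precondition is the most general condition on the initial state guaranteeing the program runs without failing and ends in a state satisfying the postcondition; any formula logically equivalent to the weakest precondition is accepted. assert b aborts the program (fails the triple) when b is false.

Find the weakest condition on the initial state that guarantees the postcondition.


Working backward. After the program, the postcondition 2*c + 3*c - 2 < 3 must hold; in canonical form it is 5*c < 5.
Before assert 2*k + 9 >= k + 2*k + 1: k <= 8 and 5*c < 5
Before u := k + 9: k <= 8 and 5*c < 5
Before skip: k <= 8 and 5*c < 5
Answer: WP = k <= 8 and 5*c < 5
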